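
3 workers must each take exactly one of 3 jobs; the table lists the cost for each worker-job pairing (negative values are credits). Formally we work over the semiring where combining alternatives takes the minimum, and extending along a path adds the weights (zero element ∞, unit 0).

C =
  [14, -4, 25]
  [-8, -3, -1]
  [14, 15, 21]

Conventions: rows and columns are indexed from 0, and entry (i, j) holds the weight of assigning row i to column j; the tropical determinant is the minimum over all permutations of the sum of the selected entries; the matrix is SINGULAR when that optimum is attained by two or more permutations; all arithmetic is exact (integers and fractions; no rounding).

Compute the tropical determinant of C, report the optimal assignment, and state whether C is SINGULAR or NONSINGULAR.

σ = (0, 1, 2): 14 + (-3) + 21 = 32
σ = (0, 2, 1): 14 + (-1) + 15 = 28
σ = (1, 0, 2): (-4) + (-8) + 21 = 9
σ = (1, 2, 0): (-4) + (-1) + 14 = 9
σ = (2, 0, 1): 25 + (-8) + 15 = 32
σ = (2, 1, 0): 25 + (-3) + 14 = 36
Optimal value attained by: σ = (1, 0, 2).
Answer: det⊕(C) = 9; verdict: SINGULAR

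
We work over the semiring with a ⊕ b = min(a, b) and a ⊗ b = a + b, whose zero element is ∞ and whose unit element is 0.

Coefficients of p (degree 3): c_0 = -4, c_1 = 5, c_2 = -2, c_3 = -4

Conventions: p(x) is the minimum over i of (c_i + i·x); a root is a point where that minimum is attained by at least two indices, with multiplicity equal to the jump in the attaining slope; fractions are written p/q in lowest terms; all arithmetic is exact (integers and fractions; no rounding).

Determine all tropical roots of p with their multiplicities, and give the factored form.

hull edge (i=0, c=-4) to (i=3, c=-4): slope 0, span 3
Factored form: p(x) = -4 ⊗ (x ⊕ 0) ⊗ (x ⊕ 0) ⊗ (x ⊕ 0)
Answer: roots = 0 (mult 3)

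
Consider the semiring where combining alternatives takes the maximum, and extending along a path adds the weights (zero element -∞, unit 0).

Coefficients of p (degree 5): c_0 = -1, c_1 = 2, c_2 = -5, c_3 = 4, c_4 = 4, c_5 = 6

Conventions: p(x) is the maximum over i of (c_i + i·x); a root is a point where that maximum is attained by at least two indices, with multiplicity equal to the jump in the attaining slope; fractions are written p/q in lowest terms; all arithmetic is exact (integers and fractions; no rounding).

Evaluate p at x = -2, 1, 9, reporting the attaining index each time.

p(-2) = max(-1+0·(-2)=-1, 2+1·(-2)=0, -5+2·(-2)=-9, 4+3·(-2)=-2, 4+4·(-2)=-4, 6+5·(-2)=-4) = 0 (attained by i=1)
p(1) = max(-1+0·1=-1, 2+1·1=3, -5+2·1=-3, 4+3·1=7, 4+4·1=8, 6+5·1=11) = 11 (attained by i=5)
p(9) = max(-1+0·9=-1, 2+1·9=11, -5+2·9=13, 4+3·9=31, 4+4·9=40, 6+5·9=51) = 51 (attained by i=5)
Answer: p(-2) = 0; p(1) = 11; p(9) = 51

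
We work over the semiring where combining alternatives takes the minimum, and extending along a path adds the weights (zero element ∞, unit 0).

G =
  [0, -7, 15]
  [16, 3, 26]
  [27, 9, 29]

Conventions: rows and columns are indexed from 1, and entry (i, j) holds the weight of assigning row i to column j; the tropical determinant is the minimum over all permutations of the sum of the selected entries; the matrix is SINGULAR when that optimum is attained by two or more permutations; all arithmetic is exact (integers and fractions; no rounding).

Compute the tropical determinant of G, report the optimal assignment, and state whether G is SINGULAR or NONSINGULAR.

σ = (1, 2, 3): 0 + 3 + 29 = 32
σ = (1, 3, 2): 0 + 26 + 9 = 35
σ = (2, 1, 3): (-7) + 16 + 29 = 38
σ = (2, 3, 1): (-7) + 26 + 27 = 46
σ = (3, 1, 2): 15 + 16 + 9 = 40
σ = (3, 2, 1): 15 + 3 + 27 = 45
Optimal value attained by: σ = (1, 2, 3).
Answer: det⊕(G) = 32; verdict: NONSINGULAR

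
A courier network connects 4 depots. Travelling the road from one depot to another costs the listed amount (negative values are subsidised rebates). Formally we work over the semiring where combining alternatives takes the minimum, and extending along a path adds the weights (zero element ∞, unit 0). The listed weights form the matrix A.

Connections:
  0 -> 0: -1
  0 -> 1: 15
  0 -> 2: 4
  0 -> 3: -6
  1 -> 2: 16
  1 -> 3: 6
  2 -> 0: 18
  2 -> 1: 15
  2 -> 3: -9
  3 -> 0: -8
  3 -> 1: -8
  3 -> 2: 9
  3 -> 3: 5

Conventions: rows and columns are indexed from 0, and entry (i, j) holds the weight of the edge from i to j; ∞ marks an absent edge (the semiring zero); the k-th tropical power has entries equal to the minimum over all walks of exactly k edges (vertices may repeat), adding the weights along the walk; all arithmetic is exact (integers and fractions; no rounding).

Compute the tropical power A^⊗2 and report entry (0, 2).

A^⊗2:
  [-14, -14, 3, -7]
  [-2, -2, 15, 7]
  [-17, -17, 0, -4]
  [-9, -3, -4, -14]
Key observation: the optimum is the walk 0->0->2, with weight (-1) + 4 = 3.
Optimal value attained by: walk 0->0->2.
Answer: (A^⊗2)[0][2] = 3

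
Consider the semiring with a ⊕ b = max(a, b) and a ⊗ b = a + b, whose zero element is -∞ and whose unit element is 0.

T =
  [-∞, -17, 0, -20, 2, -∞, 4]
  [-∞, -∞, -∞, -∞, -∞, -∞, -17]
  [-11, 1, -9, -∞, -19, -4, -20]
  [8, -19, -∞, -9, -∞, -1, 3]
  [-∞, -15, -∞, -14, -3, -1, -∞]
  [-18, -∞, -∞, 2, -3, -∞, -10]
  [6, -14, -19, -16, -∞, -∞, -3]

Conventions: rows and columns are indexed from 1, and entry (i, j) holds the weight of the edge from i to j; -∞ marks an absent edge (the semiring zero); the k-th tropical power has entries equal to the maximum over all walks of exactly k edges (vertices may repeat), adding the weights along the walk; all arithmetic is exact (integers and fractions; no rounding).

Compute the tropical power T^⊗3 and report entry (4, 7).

T^⊗2:
  [10, 1, -9, -12, -1, 1, 1]
  [-11, -31, -36, -33, -∞, -∞, -20]
  [-14, -8, -11, -2, -7, -13, -7]
  [9, -9, 8, 1, 10, -10, 12]
  [-6, -18, -∞, 1, -4, -4, -11]
  [10, -17, -18, -7, -6, 1, 5]
  [3, -11, 6, -14, 8, -17, 10]
T^⊗3:
  [7, -7, 10, 3, 12, -2, 14]
  [-14, -28, -11, -31, -9, -34, -7]
  [6, -10, -14, -11, -10, -3, 1]
  [18, 9, 9, -4, 11, 9, 13]
  [9, -18, -6, -2, -4, 0, 4]
  [11, -7, 10, 3, 12, -7, 14]
  [16, 7, 3, -6, 5, 7, 7]
Key observation: the optimum is the walk 4->7->1->7, with weight 3 + 6 + 4 = 13.
Optimal value attained by: walk 4->7->1->7.
Answer: (T^⊗3)[4][7] = 13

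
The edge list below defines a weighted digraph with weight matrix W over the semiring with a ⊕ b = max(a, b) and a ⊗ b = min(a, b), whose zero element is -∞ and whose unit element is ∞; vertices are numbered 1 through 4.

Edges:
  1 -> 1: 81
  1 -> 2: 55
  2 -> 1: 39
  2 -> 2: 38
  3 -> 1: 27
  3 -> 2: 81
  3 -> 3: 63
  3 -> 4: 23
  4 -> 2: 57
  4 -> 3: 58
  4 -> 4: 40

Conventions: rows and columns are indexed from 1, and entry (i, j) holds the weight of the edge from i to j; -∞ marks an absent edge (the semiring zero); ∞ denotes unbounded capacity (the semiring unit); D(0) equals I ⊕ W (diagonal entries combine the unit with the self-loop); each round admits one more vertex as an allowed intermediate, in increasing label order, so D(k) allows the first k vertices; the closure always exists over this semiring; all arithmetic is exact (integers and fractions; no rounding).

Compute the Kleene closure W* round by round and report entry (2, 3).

D(0):
  [∞, 55, -∞, -∞]
  [39, ∞, -∞, -∞]
  [27, 81, ∞, 23]
  [-∞, 57, 58, ∞]
D(1):
  [∞, 55, -∞, -∞]
  [39, ∞, -∞, -∞]
  [27, 81, ∞, 23]
  [-∞, 57, 58, ∞]
D(2):
  [∞, 55, -∞, -∞]
  [39, ∞, -∞, -∞]
  [39, 81, ∞, 23]
  [39, 57, 58, ∞]
D(3):
  [∞, 55, -∞, -∞]
  [39, ∞, -∞, -∞]
  [39, 81, ∞, 23]
  [39, 58, 58, ∞]
D(4):
  [∞, 55, -∞, -∞]
  [39, ∞, -∞, -∞]
  [39, 81, ∞, 23]
  [39, 58, 58, ∞]
Answer: W*[2][3] = -∞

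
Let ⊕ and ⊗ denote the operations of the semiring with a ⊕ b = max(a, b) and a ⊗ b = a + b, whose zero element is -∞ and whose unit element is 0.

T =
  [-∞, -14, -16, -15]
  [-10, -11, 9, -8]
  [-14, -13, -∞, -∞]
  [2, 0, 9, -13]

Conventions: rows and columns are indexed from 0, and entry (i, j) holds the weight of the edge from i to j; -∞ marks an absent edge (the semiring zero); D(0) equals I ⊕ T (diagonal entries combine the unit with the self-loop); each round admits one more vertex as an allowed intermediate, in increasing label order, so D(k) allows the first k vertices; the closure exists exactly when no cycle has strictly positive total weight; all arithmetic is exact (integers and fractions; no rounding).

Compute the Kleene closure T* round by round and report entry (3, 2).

D(0):
  [0, -14, -16, -15]
  [-10, 0, 9, -8]
  [-14, -13, 0, -∞]
  [2, 0, 9, 0]
D(1):
  [0, -14, -16, -15]
  [-10, 0, 9, -8]
  [-14, -13, 0, -29]
  [2, 0, 9, 0]
D(2):
  [0, -14, -5, -15]
  [-10, 0, 9, -8]
  [-14, -13, 0, -21]
  [2, 0, 9, 0]
D(3):
  [0, -14, -5, -15]
  [-5, 0, 9, -8]
  [-14, -13, 0, -21]
  [2, 0, 9, 0]
D(4):
  [0, -14, -5, -15]
  [-5, 0, 9, -8]
  [-14, -13, 0, -21]
  [2, 0, 9, 0]
Answer: T*[3][2] = 9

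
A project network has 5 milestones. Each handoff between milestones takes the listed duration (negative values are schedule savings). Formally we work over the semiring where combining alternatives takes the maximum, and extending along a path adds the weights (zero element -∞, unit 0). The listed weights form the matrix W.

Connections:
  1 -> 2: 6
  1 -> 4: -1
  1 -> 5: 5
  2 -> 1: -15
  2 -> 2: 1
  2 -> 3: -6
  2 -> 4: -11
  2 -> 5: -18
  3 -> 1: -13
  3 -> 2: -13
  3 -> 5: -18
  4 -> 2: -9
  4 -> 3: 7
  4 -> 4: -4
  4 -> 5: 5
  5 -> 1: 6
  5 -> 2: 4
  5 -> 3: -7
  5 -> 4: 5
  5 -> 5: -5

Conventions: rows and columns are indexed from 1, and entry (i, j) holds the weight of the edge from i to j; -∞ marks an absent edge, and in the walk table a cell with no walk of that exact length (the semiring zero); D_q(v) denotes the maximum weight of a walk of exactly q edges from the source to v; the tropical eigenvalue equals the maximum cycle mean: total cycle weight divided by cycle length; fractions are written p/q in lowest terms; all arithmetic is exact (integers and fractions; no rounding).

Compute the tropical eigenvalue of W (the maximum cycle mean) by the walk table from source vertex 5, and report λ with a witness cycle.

q=0: [-∞, -∞, -∞, -∞, 0]
q=1: [6, 4, -7, 5, -5]
q=2: [1, 12, 12, 5, 11]
q=3: [17, 15, 12, 16, 10]
q=4: [16, 23, 23, 16, 22]
q=5: [28, 26, 23, 27, 21]
Optimal cycle mean attained by: cycle 1->5->1, total 5 + 6, length 2.
Answer: λ = 11/2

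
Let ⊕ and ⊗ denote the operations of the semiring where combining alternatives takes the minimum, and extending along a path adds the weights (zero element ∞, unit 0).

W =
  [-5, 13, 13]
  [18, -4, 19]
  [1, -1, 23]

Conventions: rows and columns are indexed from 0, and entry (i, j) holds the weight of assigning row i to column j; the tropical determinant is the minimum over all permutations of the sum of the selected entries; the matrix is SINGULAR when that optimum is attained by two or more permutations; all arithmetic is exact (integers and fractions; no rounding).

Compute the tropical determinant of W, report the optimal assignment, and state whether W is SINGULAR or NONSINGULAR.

σ = (0, 1, 2): (-5) + (-4) + 23 = 14
σ = (0, 2, 1): (-5) + 19 + (-1) = 13
σ = (1, 0, 2): 13 + 18 + 23 = 54
σ = (1, 2, 0): 13 + 19 + 1 = 33
σ = (2, 0, 1): 13 + 18 + (-1) = 30
σ = (2, 1, 0): 13 + (-4) + 1 = 10
Optimal value attained by: σ = (2, 1, 0).
Answer: det⊕(W) = 10; verdict: NONSINGULAR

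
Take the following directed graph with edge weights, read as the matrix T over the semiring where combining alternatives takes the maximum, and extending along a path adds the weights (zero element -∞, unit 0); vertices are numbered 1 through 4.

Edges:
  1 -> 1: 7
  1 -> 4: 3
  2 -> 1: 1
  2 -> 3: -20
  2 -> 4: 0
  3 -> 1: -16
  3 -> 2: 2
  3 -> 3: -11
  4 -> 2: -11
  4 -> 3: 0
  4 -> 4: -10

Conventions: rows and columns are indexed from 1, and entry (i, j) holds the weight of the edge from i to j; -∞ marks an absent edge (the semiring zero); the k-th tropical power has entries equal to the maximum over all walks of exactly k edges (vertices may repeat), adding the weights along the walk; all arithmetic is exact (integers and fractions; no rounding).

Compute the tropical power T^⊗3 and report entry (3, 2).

T^⊗2:
  [14, -8, 3, 10]
  [8, -11, 0, 4]
  [3, -9, -18, 2]
  [-10, 2, -10, -11]
T^⊗3:
  [21, 5, 10, 17]
  [15, 2, 4, 11]
  [10, -9, 2, 6]
  [3, -8, -11, 2]
Key observation: the optimum is the walk 3->2->4->2, with weight 2 + 0 + (-11) = -9.
Optimal value attained by: walk 3->2->4->2.
Answer: (T^⊗3)[3][2] = -9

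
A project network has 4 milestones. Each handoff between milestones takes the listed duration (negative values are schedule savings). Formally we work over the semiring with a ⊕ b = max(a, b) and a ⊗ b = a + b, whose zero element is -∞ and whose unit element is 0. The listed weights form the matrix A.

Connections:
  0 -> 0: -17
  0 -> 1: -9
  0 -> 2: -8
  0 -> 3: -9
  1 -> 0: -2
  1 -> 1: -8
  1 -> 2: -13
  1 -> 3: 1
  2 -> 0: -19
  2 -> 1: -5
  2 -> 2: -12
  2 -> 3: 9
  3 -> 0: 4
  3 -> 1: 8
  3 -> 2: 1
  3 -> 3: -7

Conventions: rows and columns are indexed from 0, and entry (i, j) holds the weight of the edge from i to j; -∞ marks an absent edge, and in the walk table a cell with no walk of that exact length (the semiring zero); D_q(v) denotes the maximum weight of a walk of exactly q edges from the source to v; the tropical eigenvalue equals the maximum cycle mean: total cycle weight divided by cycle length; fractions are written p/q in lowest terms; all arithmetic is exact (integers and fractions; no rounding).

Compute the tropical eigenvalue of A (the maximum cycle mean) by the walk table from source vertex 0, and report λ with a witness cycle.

q=0: [0, -∞, -∞, -∞]
q=1: [-17, -9, -8, -9]
q=2: [-5, -1, -8, 1]
q=3: [5, 9, 2, 1]
q=4: [7, 9, 2, 11]
Optimal cycle mean attained by: cycle 2->3->2, total 9 + 1, length 2.
Answer: λ = 5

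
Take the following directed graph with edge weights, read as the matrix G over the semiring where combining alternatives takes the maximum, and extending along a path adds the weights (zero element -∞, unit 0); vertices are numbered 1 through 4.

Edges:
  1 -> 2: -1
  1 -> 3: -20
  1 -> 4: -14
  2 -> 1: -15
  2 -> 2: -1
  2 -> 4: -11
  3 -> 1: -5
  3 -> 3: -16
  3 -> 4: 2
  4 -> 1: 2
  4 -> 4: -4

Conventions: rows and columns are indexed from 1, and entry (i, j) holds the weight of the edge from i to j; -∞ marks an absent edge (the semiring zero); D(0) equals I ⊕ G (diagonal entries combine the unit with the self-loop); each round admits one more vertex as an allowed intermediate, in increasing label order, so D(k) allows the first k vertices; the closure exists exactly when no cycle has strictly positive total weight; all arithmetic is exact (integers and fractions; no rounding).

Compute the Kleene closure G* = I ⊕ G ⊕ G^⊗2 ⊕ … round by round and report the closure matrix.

D(0):
  [0, -1, -20, -14]
  [-15, 0, -∞, -11]
  [-5, -∞, 0, 2]
  [2, -∞, -∞, 0]
D(1):
  [0, -1, -20, -14]
  [-15, 0, -35, -11]
  [-5, -6, 0, 2]
  [2, 1, -18, 0]
D(2):
  [0, -1, -20, -12]
  [-15, 0, -35, -11]
  [-5, -6, 0, 2]
  [2, 1, -18, 0]
D(3):
  [0, -1, -20, -12]
  [-15, 0, -35, -11]
  [-5, -6, 0, 2]
  [2, 1, -18, 0]
D(4):
  [0, -1, -20, -12]
  [-9, 0, -29, -11]
  [4, 3, 0, 2]
  [2, 1, -18, 0]
Answer: G* = [[0, -1, -20, -12], [-9, 0, -29, -11], [4, 3, 0, 2], [2, 1, -18, 0]]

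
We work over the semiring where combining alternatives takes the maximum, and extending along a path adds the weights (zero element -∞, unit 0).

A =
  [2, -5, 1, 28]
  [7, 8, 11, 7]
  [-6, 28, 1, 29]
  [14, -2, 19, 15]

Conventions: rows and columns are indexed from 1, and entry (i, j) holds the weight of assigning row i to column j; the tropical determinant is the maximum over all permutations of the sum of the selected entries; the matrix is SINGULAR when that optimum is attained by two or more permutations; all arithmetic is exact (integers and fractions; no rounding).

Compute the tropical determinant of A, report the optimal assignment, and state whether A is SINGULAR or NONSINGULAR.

σ = (1, 2, 3, 4): 2 + 8 + 1 + 15 = 26
σ = (1, 2, 4, 3): 2 + 8 + 29 + 19 = 58
σ = (1, 3, 2, 4): 2 + 11 + 28 + 15 = 56
σ = (1, 3, 4, 2): 2 + 11 + 29 + (-2) = 40
σ = (1, 4, 2, 3): 2 + 7 + 28 + 19 = 56
σ = (1, 4, 3, 2): 2 + 7 + 1 + (-2) = 8
σ = (2, 1, 3, 4): (-5) + 7 + 1 + 15 = 18
σ = (2, 1, 4, 3): (-5) + 7 + 29 + 19 = 50
σ = (2, 3, 1, 4): (-5) + 11 + (-6) + 15 = 15
σ = (2, 3, 4, 1): (-5) + 11 + 29 + 14 = 49
σ = (2, 4, 1, 3): (-5) + 7 + (-6) + 19 = 15
σ = (2, 4, 3, 1): (-5) + 7 + 1 + 14 = 17
σ = (3, 1, 2, 4): 1 + 7 + 28 + 15 = 51
σ = (3, 1, 4, 2): 1 + 7 + 29 + (-2) = 35
σ = (3, 2, 1, 4): 1 + 8 + (-6) + 15 = 18
σ = (3, 2, 4, 1): 1 + 8 + 29 + 14 = 52
σ = (3, 4, 1, 2): 1 + 7 + (-6) + (-2) = 0
σ = (3, 4, 2, 1): 1 + 7 + 28 + 14 = 50
σ = (4, 1, 2, 3): 28 + 7 + 28 + 19 = 82
σ = (4, 1, 3, 2): 28 + 7 + 1 + (-2) = 34
σ = (4, 2, 1, 3): 28 + 8 + (-6) + 19 = 49
σ = (4, 2, 3, 1): 28 + 8 + 1 + 14 = 51
σ = (4, 3, 1, 2): 28 + 11 + (-6) + (-2) = 31
σ = (4, 3, 2, 1): 28 + 11 + 28 + 14 = 81
Optimal value attained by: σ = (4, 1, 2, 3).
Answer: det⊕(A) = 82; verdict: NONSINGULAR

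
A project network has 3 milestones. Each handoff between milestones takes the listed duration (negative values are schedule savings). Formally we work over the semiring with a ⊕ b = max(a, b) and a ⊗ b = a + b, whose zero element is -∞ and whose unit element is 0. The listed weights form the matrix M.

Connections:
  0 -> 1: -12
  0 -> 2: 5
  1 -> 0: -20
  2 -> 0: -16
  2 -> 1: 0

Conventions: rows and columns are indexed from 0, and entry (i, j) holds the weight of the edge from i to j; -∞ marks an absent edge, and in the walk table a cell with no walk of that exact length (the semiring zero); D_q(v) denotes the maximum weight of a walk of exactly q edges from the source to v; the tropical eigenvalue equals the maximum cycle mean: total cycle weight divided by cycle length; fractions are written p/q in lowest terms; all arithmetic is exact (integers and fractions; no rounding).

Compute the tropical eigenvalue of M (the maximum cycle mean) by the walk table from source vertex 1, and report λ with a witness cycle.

q=0: [-∞, 0, -∞]
q=1: [-20, -∞, -∞]
q=2: [-∞, -32, -15]
q=3: [-31, -15, -∞]
Optimal cycle mean attained by: cycle 0->2->1->0, total 5 + 0 + (-20), length 3.
Answer: λ = -5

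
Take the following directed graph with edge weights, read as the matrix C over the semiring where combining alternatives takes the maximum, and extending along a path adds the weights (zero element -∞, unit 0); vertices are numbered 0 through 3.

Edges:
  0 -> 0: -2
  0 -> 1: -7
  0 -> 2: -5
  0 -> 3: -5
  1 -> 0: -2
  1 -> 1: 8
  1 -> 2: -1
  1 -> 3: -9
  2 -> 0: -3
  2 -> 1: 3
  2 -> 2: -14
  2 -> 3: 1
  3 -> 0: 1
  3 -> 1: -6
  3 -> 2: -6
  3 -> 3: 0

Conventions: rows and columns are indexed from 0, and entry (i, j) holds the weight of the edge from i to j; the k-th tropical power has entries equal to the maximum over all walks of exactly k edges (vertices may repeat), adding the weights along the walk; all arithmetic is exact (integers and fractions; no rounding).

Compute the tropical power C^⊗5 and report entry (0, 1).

C^⊗2:
  [-4, 1, -7, -4]
  [6, 16, 7, 0]
  [2, 11, 2, 1]
  [1, 2, -4, 0]
C^⊗3:
  [-1, 9, 0, -4]
  [14, 24, 15, 8]
  [9, 19, 10, 3]
  [1, 10, 1, 0]
C^⊗4:
  [7, 17, 8, 1]
  [22, 32, 23, 16]
  [17, 27, 18, 11]
  [8, 18, 9, 2]
C^⊗5:
  [15, 25, 16, 9]
  [30, 40, 31, 24]
  [25, 35, 26, 19]
  [16, 26, 17, 10]
Key observation: the optimum is the walk 0->1->1->1->1->1, with weight (-7) + 8 + 8 + 8 + 8 = 25.
Optimal value attained by: walk 0->1->1->1->1->1.
Answer: (C^⊗5)[0][1] = 25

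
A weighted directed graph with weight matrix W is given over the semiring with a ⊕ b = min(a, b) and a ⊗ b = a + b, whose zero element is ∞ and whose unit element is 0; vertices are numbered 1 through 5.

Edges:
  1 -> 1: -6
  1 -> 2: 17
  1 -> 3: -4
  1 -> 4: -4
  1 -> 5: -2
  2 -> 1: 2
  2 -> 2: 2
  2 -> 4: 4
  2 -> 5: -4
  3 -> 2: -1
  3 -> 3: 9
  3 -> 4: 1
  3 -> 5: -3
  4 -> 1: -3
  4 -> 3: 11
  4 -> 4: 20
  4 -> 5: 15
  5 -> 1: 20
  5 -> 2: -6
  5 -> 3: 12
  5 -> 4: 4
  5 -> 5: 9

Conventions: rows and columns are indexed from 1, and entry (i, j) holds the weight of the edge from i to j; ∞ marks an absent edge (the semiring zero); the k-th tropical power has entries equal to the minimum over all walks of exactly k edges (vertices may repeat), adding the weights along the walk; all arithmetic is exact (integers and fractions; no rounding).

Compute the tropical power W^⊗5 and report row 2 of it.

W^⊗2:
  [-12, -8, -10, -10, -8]
  [-4, -10, -2, -2, -2]
  [-2, -9, 9, 1, -5]
  [-9, 9, -7, -7, -5]
  [-4, -4, 15, -2, -10]
W^⊗3:
  [-18, -14, -16, -16, -14]
  [-10, -8, -8, -8, -14]
  [-8, -11, -6, -6, -13]
  [-15, -11, -13, -13, -11]
  [-10, -16, -8, -8, -8]
W^⊗4:
  [-24, -20, -22, -22, -20]
  [-16, -20, -14, -14, -12]
  [-14, -19, -12, -12, -15]
  [-21, -17, -19, -19, -17]
  [-16, -14, -14, -14, -20]
W^⊗5:
  [-30, -26, -28, -28, -26]
  [-22, -18, -20, -20, -24]
  [-20, -21, -18, -18, -23]
  [-27, -23, -25, -25, -23]
  [-22, -26, -20, -20, -18]
Answer: row 2 of W^⊗5 = [-22, -18, -20, -20, -24]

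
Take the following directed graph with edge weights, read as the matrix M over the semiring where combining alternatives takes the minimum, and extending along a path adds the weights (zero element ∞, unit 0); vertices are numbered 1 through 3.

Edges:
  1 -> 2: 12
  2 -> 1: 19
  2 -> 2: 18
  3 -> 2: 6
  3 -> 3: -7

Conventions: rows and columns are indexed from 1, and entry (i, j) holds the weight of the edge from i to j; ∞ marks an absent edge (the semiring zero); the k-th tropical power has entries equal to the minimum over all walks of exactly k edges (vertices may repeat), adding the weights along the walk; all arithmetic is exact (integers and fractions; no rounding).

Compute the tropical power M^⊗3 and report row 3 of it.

M^⊗2:
  [31, 30, ∞]
  [37, 31, ∞]
  [25, -1, -14]
M^⊗3:
  [49, 43, ∞]
  [50, 49, ∞]
  [18, -8, -21]
Answer: row 3 of M^⊗3 = [18, -8, -21]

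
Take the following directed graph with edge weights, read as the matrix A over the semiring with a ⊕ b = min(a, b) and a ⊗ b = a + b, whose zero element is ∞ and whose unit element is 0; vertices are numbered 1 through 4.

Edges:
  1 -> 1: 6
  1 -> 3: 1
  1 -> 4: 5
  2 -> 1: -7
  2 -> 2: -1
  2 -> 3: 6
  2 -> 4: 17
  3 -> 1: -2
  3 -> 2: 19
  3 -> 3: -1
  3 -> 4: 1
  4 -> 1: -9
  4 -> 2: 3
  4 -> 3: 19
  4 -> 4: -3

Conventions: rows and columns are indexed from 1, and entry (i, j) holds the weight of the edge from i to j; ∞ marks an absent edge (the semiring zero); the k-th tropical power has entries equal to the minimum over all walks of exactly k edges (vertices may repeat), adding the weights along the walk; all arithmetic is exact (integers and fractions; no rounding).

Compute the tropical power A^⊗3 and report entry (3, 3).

A^⊗2:
  [-4, 8, 0, 2]
  [-8, -2, -6, -2]
  [-8, 4, -2, -2]
  [-12, 0, -8, -6]
A^⊗3:
  [-7, 5, -3, -1]
  [-11, -3, -7, -5]
  [-11, 1, -7, -5]
  [-15, -3, -11, -9]
Key observation: the optimum is the walk 3->4->1->3, with weight 1 + (-9) + 1 = -7.
Optimal value attained by: walk 3->4->1->3.
Answer: (A^⊗3)[3][3] = -7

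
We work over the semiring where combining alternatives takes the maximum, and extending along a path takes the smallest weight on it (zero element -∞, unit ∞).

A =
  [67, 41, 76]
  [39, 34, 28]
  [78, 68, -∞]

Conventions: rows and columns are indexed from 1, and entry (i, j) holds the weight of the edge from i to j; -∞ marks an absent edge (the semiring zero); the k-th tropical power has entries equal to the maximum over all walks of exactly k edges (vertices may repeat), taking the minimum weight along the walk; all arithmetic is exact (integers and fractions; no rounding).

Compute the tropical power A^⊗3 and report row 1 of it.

A^⊗2:
  [76, 68, 67]
  [39, 39, 39]
  [67, 41, 76]
A^⊗3:
  [67, 67, 76]
  [39, 39, 39]
  [76, 68, 67]
Answer: row 1 of A^⊗3 = [67, 67, 76]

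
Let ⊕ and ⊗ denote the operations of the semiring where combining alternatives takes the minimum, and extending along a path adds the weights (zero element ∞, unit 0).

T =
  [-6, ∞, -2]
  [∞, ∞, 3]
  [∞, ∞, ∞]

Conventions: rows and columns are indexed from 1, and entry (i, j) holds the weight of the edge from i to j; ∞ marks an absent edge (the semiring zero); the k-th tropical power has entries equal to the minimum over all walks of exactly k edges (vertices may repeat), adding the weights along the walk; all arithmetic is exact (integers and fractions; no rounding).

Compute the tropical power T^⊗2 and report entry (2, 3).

T^⊗2:
  [-12, ∞, -8]
  [∞, ∞, ∞]
  [∞, ∞, ∞]
Key observation: no walk of exactly 2 edges connects these vertices, so the entry is the semiring zero.
Answer: (T^⊗2)[2][3] = ∞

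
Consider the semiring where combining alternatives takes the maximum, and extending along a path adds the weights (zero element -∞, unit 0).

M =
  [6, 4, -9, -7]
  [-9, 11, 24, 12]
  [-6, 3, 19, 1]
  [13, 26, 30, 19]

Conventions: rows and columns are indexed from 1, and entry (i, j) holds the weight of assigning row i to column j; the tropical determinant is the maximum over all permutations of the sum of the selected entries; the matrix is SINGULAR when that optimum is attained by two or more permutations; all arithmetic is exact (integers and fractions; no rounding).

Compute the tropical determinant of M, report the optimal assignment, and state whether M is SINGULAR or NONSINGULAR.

σ = (1, 2, 3, 4): 6 + 11 + 19 + 19 = 55
σ = (1, 2, 4, 3): 6 + 11 + 1 + 30 = 48
σ = (1, 3, 2, 4): 6 + 24 + 3 + 19 = 52
σ = (1, 3, 4, 2): 6 + 24 + 1 + 26 = 57
σ = (1, 4, 2, 3): 6 + 12 + 3 + 30 = 51
σ = (1, 4, 3, 2): 6 + 12 + 19 + 26 = 63
σ = (2, 1, 3, 4): 4 + (-9) + 19 + 19 = 33
σ = (2, 1, 4, 3): 4 + (-9) + 1 + 30 = 26
σ = (2, 3, 1, 4): 4 + 24 + (-6) + 19 = 41
σ = (2, 3, 4, 1): 4 + 24 + 1 + 13 = 42
σ = (2, 4, 1, 3): 4 + 12 + (-6) + 30 = 40
σ = (2, 4, 3, 1): 4 + 12 + 19 + 13 = 48
σ = (3, 1, 2, 4): (-9) + (-9) + 3 + 19 = 4
σ = (3, 1, 4, 2): (-9) + (-9) + 1 + 26 = 9
σ = (3, 2, 1, 4): (-9) + 11 + (-6) + 19 = 15
σ = (3, 2, 4, 1): (-9) + 11 + 1 + 13 = 16
σ = (3, 4, 1, 2): (-9) + 12 + (-6) + 26 = 23
σ = (3, 4, 2, 1): (-9) + 12 + 3 + 13 = 19
σ = (4, 1, 2, 3): (-7) + (-9) + 3 + 30 = 17
σ = (4, 1, 3, 2): (-7) + (-9) + 19 + 26 = 29
σ = (4, 2, 1, 3): (-7) + 11 + (-6) + 30 = 28
σ = (4, 2, 3, 1): (-7) + 11 + 19 + 13 = 36
σ = (4, 3, 1, 2): (-7) + 24 + (-6) + 26 = 37
σ = (4, 3, 2, 1): (-7) + 24 + 3 + 13 = 33
Optimal value attained by: σ = (1, 4, 3, 2).
Answer: det⊕(M) = 63; verdict: NONSINGULAR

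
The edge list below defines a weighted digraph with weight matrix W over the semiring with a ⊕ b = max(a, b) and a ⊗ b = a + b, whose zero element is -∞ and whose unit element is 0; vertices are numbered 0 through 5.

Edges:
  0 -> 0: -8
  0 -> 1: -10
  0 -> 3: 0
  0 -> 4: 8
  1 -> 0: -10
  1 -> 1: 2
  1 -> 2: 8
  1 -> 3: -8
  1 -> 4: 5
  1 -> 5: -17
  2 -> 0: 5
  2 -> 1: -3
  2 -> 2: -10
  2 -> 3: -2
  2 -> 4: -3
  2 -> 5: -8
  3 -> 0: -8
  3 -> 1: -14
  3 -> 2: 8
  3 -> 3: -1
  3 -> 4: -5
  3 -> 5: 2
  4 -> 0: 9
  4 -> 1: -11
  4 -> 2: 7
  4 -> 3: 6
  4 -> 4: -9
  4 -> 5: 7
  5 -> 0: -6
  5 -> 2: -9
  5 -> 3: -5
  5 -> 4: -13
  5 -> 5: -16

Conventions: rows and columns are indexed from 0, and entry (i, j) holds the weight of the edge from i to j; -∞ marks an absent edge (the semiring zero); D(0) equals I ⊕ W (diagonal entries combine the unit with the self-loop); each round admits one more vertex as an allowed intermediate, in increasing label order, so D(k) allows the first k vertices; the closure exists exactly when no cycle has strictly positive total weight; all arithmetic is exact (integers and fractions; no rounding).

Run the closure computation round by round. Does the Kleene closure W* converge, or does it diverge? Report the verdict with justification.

Detection: at round 0, diagonal entry (1, 1) turns strictly positive.
Key observation: the cycle 1->1 has total weight 2, which is strictly positive.
Answer: DIVERGES — positive cycle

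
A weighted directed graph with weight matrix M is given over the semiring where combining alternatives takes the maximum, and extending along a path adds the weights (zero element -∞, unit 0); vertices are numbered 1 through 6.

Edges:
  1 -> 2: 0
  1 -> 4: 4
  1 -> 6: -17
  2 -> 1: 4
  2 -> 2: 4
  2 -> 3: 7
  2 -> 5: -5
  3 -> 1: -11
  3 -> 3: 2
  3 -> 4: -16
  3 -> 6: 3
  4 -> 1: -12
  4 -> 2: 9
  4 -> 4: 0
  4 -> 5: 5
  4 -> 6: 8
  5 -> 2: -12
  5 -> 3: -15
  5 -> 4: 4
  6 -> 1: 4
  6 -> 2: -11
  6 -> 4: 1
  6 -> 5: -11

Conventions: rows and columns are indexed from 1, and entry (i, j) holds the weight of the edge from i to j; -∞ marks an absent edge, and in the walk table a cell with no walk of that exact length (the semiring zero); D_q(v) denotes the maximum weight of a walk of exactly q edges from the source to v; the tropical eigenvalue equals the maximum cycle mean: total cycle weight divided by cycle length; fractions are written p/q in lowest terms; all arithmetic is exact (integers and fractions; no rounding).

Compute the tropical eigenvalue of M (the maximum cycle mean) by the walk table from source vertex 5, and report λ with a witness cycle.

q=0: [-∞, -∞, -∞, -∞, 0, -∞]
q=1: [-∞, -12, -15, 4, -∞, -∞]
q=2: [-8, 13, -5, 4, 9, 12]
q=3: [17, 17, 20, 13, 9, 12]
q=4: [21, 22, 24, 21, 18, 23]
q=5: [27, 30, 29, 25, 26, 29]
q=6: [34, 34, 37, 31, 30, 33]
Optimal cycle mean attained by: cycle 1->4->2->1, total 4 + 9 + 4, length 3.
Answer: λ = 17/3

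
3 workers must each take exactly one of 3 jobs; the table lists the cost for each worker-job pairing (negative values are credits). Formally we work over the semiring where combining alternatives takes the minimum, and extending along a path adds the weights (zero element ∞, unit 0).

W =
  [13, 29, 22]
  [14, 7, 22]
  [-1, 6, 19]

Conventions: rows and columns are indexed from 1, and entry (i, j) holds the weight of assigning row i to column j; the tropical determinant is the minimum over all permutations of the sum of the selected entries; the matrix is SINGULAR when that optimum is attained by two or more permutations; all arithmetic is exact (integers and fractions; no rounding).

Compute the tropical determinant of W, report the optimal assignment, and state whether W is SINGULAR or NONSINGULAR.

σ = (1, 2, 3): 13 + 7 + 19 = 39
σ = (1, 3, 2): 13 + 22 + 6 = 41
σ = (2, 1, 3): 29 + 14 + 19 = 62
σ = (2, 3, 1): 29 + 22 + (-1) = 50
σ = (3, 1, 2): 22 + 14 + 6 = 42
σ = (3, 2, 1): 22 + 7 + (-1) = 28
Optimal value attained by: σ = (3, 2, 1).
Answer: det⊕(W) = 28; verdict: NONSINGULAR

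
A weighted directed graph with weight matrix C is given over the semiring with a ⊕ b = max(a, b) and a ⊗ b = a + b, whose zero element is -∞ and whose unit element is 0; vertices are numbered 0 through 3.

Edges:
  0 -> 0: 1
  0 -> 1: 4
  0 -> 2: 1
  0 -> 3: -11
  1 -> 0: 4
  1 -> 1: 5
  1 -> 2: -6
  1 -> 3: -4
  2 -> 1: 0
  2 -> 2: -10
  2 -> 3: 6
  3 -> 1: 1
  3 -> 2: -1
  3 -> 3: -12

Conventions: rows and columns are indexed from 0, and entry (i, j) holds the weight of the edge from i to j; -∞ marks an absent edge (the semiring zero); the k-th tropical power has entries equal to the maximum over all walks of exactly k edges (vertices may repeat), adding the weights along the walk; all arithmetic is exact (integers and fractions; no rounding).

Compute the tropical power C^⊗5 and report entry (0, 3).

C^⊗2:
  [8, 9, 2, 7]
  [9, 10, 5, 1]
  [4, 7, 5, -4]
  [5, 6, -5, 5]
C^⊗3:
  [13, 14, 9, 8]
  [14, 15, 10, 11]
  [11, 12, 5, 11]
  [10, 11, 6, 2]
C^⊗4:
  [18, 19, 14, 15]
  [19, 20, 15, 16]
  [16, 17, 12, 11]
  [15, 16, 11, 12]
C^⊗5:
  [23, 24, 19, 20]
  [24, 25, 20, 21]
  [21, 22, 17, 18]
  [20, 21, 16, 17]
Key observation: the optimum is the walk 0->1->1->0->2->3, with weight 4 + 5 + 4 + 1 + 6 = 20.
Optimal value attained by: walk 0->1->1->0->2->3.
Answer: (C^⊗5)[0][3] = 20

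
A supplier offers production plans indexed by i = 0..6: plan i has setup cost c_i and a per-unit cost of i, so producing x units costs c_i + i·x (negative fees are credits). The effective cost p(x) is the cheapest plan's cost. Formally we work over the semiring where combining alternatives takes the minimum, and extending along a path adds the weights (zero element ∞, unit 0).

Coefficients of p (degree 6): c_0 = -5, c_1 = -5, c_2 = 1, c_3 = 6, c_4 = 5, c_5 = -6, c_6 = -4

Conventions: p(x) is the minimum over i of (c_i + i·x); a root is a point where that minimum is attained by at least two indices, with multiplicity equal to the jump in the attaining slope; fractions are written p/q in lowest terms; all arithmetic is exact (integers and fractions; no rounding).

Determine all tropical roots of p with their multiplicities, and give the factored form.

hull edge (i=0, c=-5) to (i=5, c=-6): slope -1/5, span 5
hull edge (i=5, c=-6) to (i=6, c=-4): slope 2, span 1
Factored form: p(x) = -4 ⊗ (x ⊕ (-2)) ⊗ (x ⊕ 1/5) ⊗ (x ⊕ 1/5) ⊗ (x ⊕ 1/5) ⊗ (x ⊕ 1/5) ⊗ (x ⊕ 1/5)
Answer: roots = -2 (mult 1), 1/5 (mult 5)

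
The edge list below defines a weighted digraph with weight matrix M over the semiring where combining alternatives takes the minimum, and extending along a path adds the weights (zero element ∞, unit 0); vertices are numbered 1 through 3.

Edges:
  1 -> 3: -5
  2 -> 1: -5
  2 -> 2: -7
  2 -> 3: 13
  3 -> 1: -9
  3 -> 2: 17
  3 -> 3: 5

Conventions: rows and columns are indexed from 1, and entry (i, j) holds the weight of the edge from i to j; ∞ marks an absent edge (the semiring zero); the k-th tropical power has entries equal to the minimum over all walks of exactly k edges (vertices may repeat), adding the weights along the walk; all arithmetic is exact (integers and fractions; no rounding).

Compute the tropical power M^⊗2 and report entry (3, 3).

M^⊗2:
  [-14, 12, 0]
  [-12, -14, -10]
  [-4, 10, -14]
Key observation: the optimum is the walk 3->1->3, with weight (-9) + (-5) = -14.
Optimal value attained by: walk 3->1->3.
Answer: (M^⊗2)[3][3] = -14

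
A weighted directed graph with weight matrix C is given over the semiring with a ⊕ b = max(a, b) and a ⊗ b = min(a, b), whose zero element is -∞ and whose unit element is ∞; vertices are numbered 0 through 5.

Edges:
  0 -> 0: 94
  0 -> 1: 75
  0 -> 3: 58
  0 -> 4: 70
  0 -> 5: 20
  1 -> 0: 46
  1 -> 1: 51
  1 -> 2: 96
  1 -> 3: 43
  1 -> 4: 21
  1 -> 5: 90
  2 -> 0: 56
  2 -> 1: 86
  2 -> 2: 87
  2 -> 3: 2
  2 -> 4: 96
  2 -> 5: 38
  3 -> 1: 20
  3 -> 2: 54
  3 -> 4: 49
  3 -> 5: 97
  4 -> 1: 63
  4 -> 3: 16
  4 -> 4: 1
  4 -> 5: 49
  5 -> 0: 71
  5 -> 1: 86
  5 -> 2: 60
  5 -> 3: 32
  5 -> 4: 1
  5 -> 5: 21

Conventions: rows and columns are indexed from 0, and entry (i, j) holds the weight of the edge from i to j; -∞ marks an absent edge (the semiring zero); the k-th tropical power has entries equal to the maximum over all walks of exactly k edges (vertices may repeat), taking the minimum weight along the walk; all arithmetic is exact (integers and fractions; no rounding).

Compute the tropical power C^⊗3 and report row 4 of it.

C^⊗2:
  [94, 75, 75, 58, 70, 75]
  [71, 86, 87, 46, 96, 51]
  [56, 86, 87, 56, 87, 86]
  [71, 86, 60, 32, 54, 49]
  [49, 51, 63, 43, 21, 63]
  [71, 71, 86, 58, 70, 86]
C^⊗3:
  [94, 75, 75, 58, 75, 75]
  [71, 86, 87, 58, 87, 86]
  [71, 86, 87, 56, 87, 86]
  [71, 71, 86, 58, 70, 86]
  [63, 63, 63, 49, 63, 51]
  [71, 86, 86, 58, 86, 71]
Answer: row 4 of C^⊗3 = [63, 63, 63, 49, 63, 51]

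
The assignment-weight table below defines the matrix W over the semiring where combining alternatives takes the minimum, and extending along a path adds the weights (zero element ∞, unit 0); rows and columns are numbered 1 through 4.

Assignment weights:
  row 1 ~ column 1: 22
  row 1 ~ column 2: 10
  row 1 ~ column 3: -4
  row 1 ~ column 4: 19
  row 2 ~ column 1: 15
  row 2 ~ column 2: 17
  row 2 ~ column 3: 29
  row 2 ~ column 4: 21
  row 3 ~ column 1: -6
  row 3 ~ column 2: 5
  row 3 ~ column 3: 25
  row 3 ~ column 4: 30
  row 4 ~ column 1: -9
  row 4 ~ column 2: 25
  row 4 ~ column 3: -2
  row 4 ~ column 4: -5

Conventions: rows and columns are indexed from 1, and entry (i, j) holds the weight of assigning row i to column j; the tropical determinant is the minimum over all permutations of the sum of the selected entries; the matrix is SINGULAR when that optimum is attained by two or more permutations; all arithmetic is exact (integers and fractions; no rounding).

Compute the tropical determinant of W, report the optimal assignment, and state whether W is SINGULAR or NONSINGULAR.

σ = (1, 2, 3, 4): 22 + 17 + 25 + (-5) = 59
σ = (1, 2, 4, 3): 22 + 17 + 30 + (-2) = 67
σ = (1, 3, 2, 4): 22 + 29 + 5 + (-5) = 51
σ = (1, 3, 4, 2): 22 + 29 + 30 + 25 = 106
σ = (1, 4, 2, 3): 22 + 21 + 5 + (-2) = 46
σ = (1, 4, 3, 2): 22 + 21 + 25 + 25 = 93
σ = (2, 1, 3, 4): 10 + 15 + 25 + (-5) = 45
σ = (2, 1, 4, 3): 10 + 15 + 30 + (-2) = 53
σ = (2, 3, 1, 4): 10 + 29 + (-6) + (-5) = 28
σ = (2, 3, 4, 1): 10 + 29 + 30 + (-9) = 60
σ = (2, 4, 1, 3): 10 + 21 + (-6) + (-2) = 23
σ = (2, 4, 3, 1): 10 + 21 + 25 + (-9) = 47
σ = (3, 1, 2, 4): (-4) + 15 + 5 + (-5) = 11
σ = (3, 1, 4, 2): (-4) + 15 + 30 + 25 = 66
σ = (3, 2, 1, 4): (-4) + 17 + (-6) + (-5) = 2
σ = (3, 2, 4, 1): (-4) + 17 + 30 + (-9) = 34
σ = (3, 4, 1, 2): (-4) + 21 + (-6) + 25 = 36
σ = (3, 4, 2, 1): (-4) + 21 + 5 + (-9) = 13
σ = (4, 1, 2, 3): 19 + 15 + 5 + (-2) = 37
σ = (4, 1, 3, 2): 19 + 15 + 25 + 25 = 84
σ = (4, 2, 1, 3): 19 + 17 + (-6) + (-2) = 28
σ = (4, 2, 3, 1): 19 + 17 + 25 + (-9) = 52
σ = (4, 3, 1, 2): 19 + 29 + (-6) + 25 = 67
σ = (4, 3, 2, 1): 19 + 29 + 5 + (-9) = 44
Optimal value attained by: σ = (3, 2, 1, 4).
Answer: det⊕(W) = 2; verdict: NONSINGULAR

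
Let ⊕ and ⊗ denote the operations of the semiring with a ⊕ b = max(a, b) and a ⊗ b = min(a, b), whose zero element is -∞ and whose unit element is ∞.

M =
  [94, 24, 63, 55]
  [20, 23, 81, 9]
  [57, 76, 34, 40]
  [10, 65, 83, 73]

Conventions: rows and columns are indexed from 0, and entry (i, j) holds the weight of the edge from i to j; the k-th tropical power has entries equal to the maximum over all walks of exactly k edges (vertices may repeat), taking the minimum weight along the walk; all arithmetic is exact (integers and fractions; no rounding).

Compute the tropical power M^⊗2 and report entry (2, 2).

M^⊗2:
  [94, 63, 63, 55]
  [57, 76, 34, 40]
  [57, 40, 76, 55]
  [57, 76, 73, 73]
Key observation: the optimum is the walk 2->1->2, with weight 76 min 81 = 76.
Optimal value attained by: walk 2->1->2.
Answer: (M^⊗2)[2][2] = 76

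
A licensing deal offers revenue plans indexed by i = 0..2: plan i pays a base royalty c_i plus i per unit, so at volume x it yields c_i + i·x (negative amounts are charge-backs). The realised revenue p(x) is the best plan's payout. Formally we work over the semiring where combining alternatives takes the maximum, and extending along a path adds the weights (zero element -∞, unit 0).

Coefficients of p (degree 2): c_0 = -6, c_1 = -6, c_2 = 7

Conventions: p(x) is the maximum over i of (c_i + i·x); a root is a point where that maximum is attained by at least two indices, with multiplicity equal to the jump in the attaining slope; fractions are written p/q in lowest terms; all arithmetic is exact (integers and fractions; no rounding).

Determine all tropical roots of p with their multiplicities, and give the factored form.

hull edge (i=0, c=-6) to (i=2, c=7): slope 13/2, span 2
Factored form: p(x) = 7 ⊗ (x ⊕ (-13/2)) ⊗ (x ⊕ (-13/2))
Answer: roots = -13/2 (mult 2)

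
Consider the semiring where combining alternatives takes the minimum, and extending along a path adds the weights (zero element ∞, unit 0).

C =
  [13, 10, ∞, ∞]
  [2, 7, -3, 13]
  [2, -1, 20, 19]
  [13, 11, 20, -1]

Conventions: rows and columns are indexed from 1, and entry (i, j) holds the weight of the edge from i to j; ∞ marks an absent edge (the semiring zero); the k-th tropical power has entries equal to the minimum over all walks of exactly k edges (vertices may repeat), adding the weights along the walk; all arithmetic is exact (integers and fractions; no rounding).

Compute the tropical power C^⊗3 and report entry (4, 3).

C^⊗2:
  [12, 17, 7, 23]
  [-1, -4, 4, 12]
  [1, 6, -4, 12]
  [12, 10, 8, -2]
C^⊗3:
  [9, 6, 14, 22]
  [-2, 3, -7, 9]
  [-2, -5, 3, 11]
  [10, 7, 7, -3]
Key observation: the optimum is the walk 4->4->2->3, with weight (-1) + 11 + (-3) = 7.
Optimal value attained by: walk 4->4->2->3.
Answer: (C^⊗3)[4][3] = 7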